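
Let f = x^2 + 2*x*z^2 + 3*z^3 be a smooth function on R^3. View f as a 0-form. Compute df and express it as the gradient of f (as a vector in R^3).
df = (2*x + 2*z^2) dx + (0) dy + (z*(4*x + 9*z)) dz; grad f = (2*x + 2*z^2, 0, z*(4*x + 9*z))

For a 0-form f, d f = (∂f/∂x) dx + (∂f/∂y) dy + (∂f/∂z) dz. The components of the vector representation are exactly the entries of grad f in Cartesian coordinates:
  ∂f/∂x = 2*x + 2*z^2
  ∂f/∂y = 0
  ∂f/∂z = z*(4*x + 9*z).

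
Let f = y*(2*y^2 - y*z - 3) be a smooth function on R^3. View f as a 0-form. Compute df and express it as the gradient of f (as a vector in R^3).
df = (0) dx + (6*y^2 - 2*y*z - 3) dy + (-y^2) dz; grad f = (0, 6*y^2 - 2*y*z - 3, -y^2)

For a 0-form f, d f = (∂f/∂x) dx + (∂f/∂y) dy + (∂f/∂z) dz. The components of the vector representation are exactly the entries of grad f in Cartesian coordinates:
  ∂f/∂x = 0
  ∂f/∂y = 6*y^2 - 2*y*z - 3
  ∂f/∂z = -y^2.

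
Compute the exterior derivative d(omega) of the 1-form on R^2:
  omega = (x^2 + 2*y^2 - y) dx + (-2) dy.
d(omega) = (1 - 4*y) dx ∧ dy

For a 1-form omega = sum_i f_i dx_i, the exterior derivative is
  d(omega) = sum_{i < j} (∂f_j/∂x_i - ∂f_i/∂x_j) dx_i ∧ dx_j.
  coefficient of dx ∧ dy: ∂f_2/∂x - ∂f_1/∂y = ∂(-2)/∂x - ∂(x^2 + 2*y^2 - y)/∂y = 1 - 4*y
Assembling: d(omega) = (1 - 4*y) dx ∧ dy.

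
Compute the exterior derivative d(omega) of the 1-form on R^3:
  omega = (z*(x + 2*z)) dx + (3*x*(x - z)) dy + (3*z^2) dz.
d(omega) = (6*x - 3*z) dx ∧ dy + (-x - 4*z) dx ∧ dz + (3*x) dy ∧ dz

For a 1-form omega = sum_i f_i dx_i, the exterior derivative is
  d(omega) = sum_{i < j} (∂f_j/∂x_i - ∂f_i/∂x_j) dx_i ∧ dx_j.
  coefficient of dx ∧ dy: ∂f_2/∂x - ∂f_1/∂y = ∂(3*x*(x - z))/∂x - ∂(z*(x + 2*z))/∂y = 6*x - 3*z
  coefficient of dx ∧ dz: ∂f_3/∂x - ∂f_1/∂z = ∂(3*z^2)/∂x - ∂(z*(x + 2*z))/∂z = -x - 4*z
  coefficient of dy ∧ dz: ∂f_3/∂y - ∂f_2/∂z = ∂(3*z^2)/∂y - ∂(3*x*(x - z))/∂z = 3*x
Assembling: d(omega) = (6*x - 3*z) dx ∧ dy + (-x - 4*z) dx ∧ dz + (3*x) dy ∧ dz.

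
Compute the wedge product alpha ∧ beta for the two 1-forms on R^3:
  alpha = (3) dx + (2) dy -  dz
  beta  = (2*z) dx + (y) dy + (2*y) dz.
alpha ∧ beta = (3*y - 4*z) dx ∧ dy + (6*y + 2*z) dx ∧ dz + (5*y) dy ∧ dz

Distribute the wedge, using dx_i ∧ dx_j = -dx_j ∧ dx_i and dx_i ∧ dx_i = 0. For each pair (i, j) with i < j, the coefficient of dx_i ∧ dx_j in alpha ∧ beta is (alpha_i * beta_j - alpha_j * beta_i). Collecting: alpha ∧ beta = (3*y - 4*z) dx ∧ dy + (6*y + 2*z) dx ∧ dz + (5*y) dy ∧ dz.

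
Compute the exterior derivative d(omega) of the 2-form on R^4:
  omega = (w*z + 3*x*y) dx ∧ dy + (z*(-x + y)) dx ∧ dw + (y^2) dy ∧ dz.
d(omega) = (w) dx ∧ dy ∧ dz + (x - y) dx ∧ dz ∧ dw

For a 2-form omega = sum_{i<j} g_{ij} dx_i ∧ dx_j, the exterior derivative is
  d(omega) = sum_{i<j} d(g_{ij}) ∧ dx_i ∧ dx_j = sum_{i<j, k} (∂g_{ij}/∂x_k) dx_k ∧ dx_i ∧ dx_j.
Expand each term, using dx_k ∧ dx_i ∧ dx_j = sgn(permutation) dx_{(a)} ∧ dx_{(b)} ∧ dx_{(c)} with (a < b < c) sorted:
  d(w*z + 3*x*y) includes (∂/∂z)(w*z + 3*x*y) dz = (w) dz, which multiplied by dx ∧ dy gives (w) dx ∧ dy ∧ dz
  d(w*z + 3*x*y) includes (∂/∂w)(w*z + 3*x*y) dw = (z) dw, which multiplied by dx ∧ dy gives (z) dx ∧ dy ∧ dw
  d(z*(-x + y)) includes (∂/∂y)(z*(-x + y)) dy = (z) dy, which multiplied by dx ∧ dw gives (-z) dx ∧ dy ∧ dw
  d(z*(-x + y)) includes (∂/∂z)(z*(-x + y)) dz = (-x + y) dz, which multiplied by dx ∧ dw gives (x - y) dx ∧ dz ∧ dw
Collecting like 3-forms: d(omega) = (w) dx ∧ dy ∧ dz + (x - y) dx ∧ dz ∧ dw.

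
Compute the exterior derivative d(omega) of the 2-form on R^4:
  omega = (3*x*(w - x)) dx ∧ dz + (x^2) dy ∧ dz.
d(omega) = (3*x) dx ∧ dz ∧ dw + (2*x) dx ∧ dy ∧ dz

For a 2-form omega = sum_{i<j} g_{ij} dx_i ∧ dx_j, the exterior derivative is
  d(omega) = sum_{i<j} d(g_{ij}) ∧ dx_i ∧ dx_j = sum_{i<j, k} (∂g_{ij}/∂x_k) dx_k ∧ dx_i ∧ dx_j.
Expand each term, using dx_k ∧ dx_i ∧ dx_j = sgn(permutation) dx_{(a)} ∧ dx_{(b)} ∧ dx_{(c)} with (a < b < c) sorted:
  d(3*x*(w - x)) includes (∂/∂w)(3*x*(w - x)) dw = (3*x) dw, which multiplied by dx ∧ dz gives (3*x) dx ∧ dz ∧ dw
  d(x^2) includes (∂/∂x)(x^2) dx = (2*x) dx, which multiplied by dy ∧ dz gives (2*x) dx ∧ dy ∧ dz
Collecting like 3-forms: d(omega) = (3*x) dx ∧ dz ∧ dw + (2*x) dx ∧ dy ∧ dz.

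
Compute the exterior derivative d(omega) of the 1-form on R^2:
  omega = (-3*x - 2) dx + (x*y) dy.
d(omega) = (y) dx ∧ dy

For a 1-form omega = sum_i f_i dx_i, the exterior derivative is
  d(omega) = sum_{i < j} (∂f_j/∂x_i - ∂f_i/∂x_j) dx_i ∧ dx_j.
  coefficient of dx ∧ dy: ∂f_2/∂x - ∂f_1/∂y = ∂(x*y)/∂x - ∂(-3*x - 2)/∂y = y
Assembling: d(omega) = (y) dx ∧ dy.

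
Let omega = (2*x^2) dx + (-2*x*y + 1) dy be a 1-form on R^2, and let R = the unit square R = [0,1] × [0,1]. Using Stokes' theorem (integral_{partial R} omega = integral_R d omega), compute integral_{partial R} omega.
integral_(partial R) omega = -1

Stokes: integral_partial_R omega = integral_R d omega with d omega = (∂Q/∂x - ∂P/∂y) dx ∧ dy.
  ∂Q/∂x = -2*y
  ∂P/∂y = 0
  integrand = ∂Q/∂x - ∂P/∂y = -2*y.
Integrating over R: integral_0^1 integral_0^1 (-2*y) dx dy = -1.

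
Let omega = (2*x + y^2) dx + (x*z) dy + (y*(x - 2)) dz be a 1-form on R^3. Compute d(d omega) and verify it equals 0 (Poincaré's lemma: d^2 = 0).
d(d omega) = 0

Step 1: d omega = sum_{i<j} (∂f_j/∂x_i - ∂f_i/∂x_j) dx_i ∧ dx_j:
  coeff of dx ∧ dy: -2*y + z
  coeff of dx ∧ dz: y
  coeff of dy ∧ dz: -2
Step 2: Apply d again to each 2-form coefficient. The only possible 3-form in R^3 is dx ∧ dy ∧ dz, with coefficient
  ∂(coeff of dy∧dz)/∂x - ∂(coeff of dx∧dz)/∂y + ∂(coeff of dx∧dy)/∂z
  = ∂/∂x (-2) - ∂/∂y (y) + ∂/∂z (-2*y + z).
Each of these terms simplifies to sums of mixed partials that cancel in pairs. The result is 0 (by equality of mixed partials for smooth functions — Schwarz / Clairaut).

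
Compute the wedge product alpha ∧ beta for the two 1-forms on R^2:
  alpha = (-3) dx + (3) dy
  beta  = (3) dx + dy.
alpha ∧ beta = (-12) dx ∧ dy

Distribute the wedge, using dx_i ∧ dx_j = -dx_j ∧ dx_i and dx_i ∧ dx_i = 0. For each pair (i, j) with i < j, the coefficient of dx_i ∧ dx_j in alpha ∧ beta is (alpha_i * beta_j - alpha_j * beta_i). Collecting: alpha ∧ beta = (-12) dx ∧ dy.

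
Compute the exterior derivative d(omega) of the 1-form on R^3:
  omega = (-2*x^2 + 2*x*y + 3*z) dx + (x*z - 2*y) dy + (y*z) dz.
d(omega) = (-2*x + z) dx ∧ dy + (-3) dx ∧ dz + (-x + z) dy ∧ dz

For a 1-form omega = sum_i f_i dx_i, the exterior derivative is
  d(omega) = sum_{i < j} (∂f_j/∂x_i - ∂f_i/∂x_j) dx_i ∧ dx_j.
  coefficient of dx ∧ dy: ∂f_2/∂x - ∂f_1/∂y = ∂(x*z - 2*y)/∂x - ∂(-2*x^2 + 2*x*y + 3*z)/∂y = -2*x + z
  coefficient of dx ∧ dz: ∂f_3/∂x - ∂f_1/∂z = ∂(y*z)/∂x - ∂(-2*x^2 + 2*x*y + 3*z)/∂z = -3
  coefficient of dy ∧ dz: ∂f_3/∂y - ∂f_2/∂z = ∂(y*z)/∂y - ∂(x*z - 2*y)/∂z = -x + z
Assembling: d(omega) = (-2*x + z) dx ∧ dy + (-3) dx ∧ dz + (-x + z) dy ∧ dz.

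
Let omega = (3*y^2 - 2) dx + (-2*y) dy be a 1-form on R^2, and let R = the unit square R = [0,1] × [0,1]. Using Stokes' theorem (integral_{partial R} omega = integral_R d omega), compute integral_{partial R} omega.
integral_(partial R) omega = -3

Stokes: integral_partial_R omega = integral_R d omega with d omega = (∂Q/∂x - ∂P/∂y) dx ∧ dy.
  ∂Q/∂x = 0
  ∂P/∂y = 6*y
  integrand = ∂Q/∂x - ∂P/∂y = -6*y.
Integrating over R: integral_0^1 integral_0^1 (-6*y) dx dy = -3.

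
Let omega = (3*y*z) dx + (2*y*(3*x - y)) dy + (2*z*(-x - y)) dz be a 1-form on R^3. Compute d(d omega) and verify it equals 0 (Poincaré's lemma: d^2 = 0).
d(d omega) = 0

Step 1: d omega = sum_{i<j} (∂f_j/∂x_i - ∂f_i/∂x_j) dx_i ∧ dx_j:
  coeff of dx ∧ dy: 6*y - 3*z
  coeff of dx ∧ dz: -3*y - 2*z
  coeff of dy ∧ dz: -2*z
Step 2: Apply d again to each 2-form coefficient. The only possible 3-form in R^3 is dx ∧ dy ∧ dz, with coefficient
  ∂(coeff of dy∧dz)/∂x - ∂(coeff of dx∧dz)/∂y + ∂(coeff of dx∧dy)/∂z
  = ∂/∂x (-2*z) - ∂/∂y (-3*y - 2*z) + ∂/∂z (6*y - 3*z).
Each of these terms simplifies to sums of mixed partials that cancel in pairs. The result is 0 (by equality of mixed partials for smooth functions — Schwarz / Clairaut).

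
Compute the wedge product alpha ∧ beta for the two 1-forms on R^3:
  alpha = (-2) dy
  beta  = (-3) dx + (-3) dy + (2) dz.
alpha ∧ beta = (-6) dx ∧ dy + (-4) dy ∧ dz

Distribute the wedge, using dx_i ∧ dx_j = -dx_j ∧ dx_i and dx_i ∧ dx_i = 0. For each pair (i, j) with i < j, the coefficient of dx_i ∧ dx_j in alpha ∧ beta is (alpha_i * beta_j - alpha_j * beta_i). Collecting: alpha ∧ beta = (-6) dx ∧ dy + (-4) dy ∧ dz.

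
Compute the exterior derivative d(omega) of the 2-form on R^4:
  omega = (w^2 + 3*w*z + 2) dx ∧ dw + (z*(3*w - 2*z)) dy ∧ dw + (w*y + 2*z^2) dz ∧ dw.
d(omega) = (-3*w) dx ∧ dz ∧ dw + (-2*w + 4*z) dy ∧ dz ∧ dw

For a 2-form omega = sum_{i<j} g_{ij} dx_i ∧ dx_j, the exterior derivative is
  d(omega) = sum_{i<j} d(g_{ij}) ∧ dx_i ∧ dx_j = sum_{i<j, k} (∂g_{ij}/∂x_k) dx_k ∧ dx_i ∧ dx_j.
Expand each term, using dx_k ∧ dx_i ∧ dx_j = sgn(permutation) dx_{(a)} ∧ dx_{(b)} ∧ dx_{(c)} with (a < b < c) sorted:
  d(w^2 + 3*w*z + 2) includes (∂/∂z)(w^2 + 3*w*z + 2) dz = (3*w) dz, which multiplied by dx ∧ dw gives (-3*w) dx ∧ dz ∧ dw
  d(z*(3*w - 2*z)) includes (∂/∂z)(z*(3*w - 2*z)) dz = (3*w - 4*z) dz, which multiplied by dy ∧ dw gives (-3*w + 4*z) dy ∧ dz ∧ dw
  d(w*y + 2*z^2) includes (∂/∂y)(w*y + 2*z^2) dy = (w) dy, which multiplied by dz ∧ dw gives (w) dy ∧ dz ∧ dw
Collecting like 3-forms: d(omega) = (-3*w) dx ∧ dz ∧ dw + (-2*w + 4*z) dy ∧ dz ∧ dw.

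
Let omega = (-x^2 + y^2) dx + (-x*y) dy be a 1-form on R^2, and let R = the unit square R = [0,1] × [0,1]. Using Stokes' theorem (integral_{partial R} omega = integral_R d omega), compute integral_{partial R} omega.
integral_(partial R) omega = -3/2

Stokes: integral_partial_R omega = integral_R d omega with d omega = (∂Q/∂x - ∂P/∂y) dx ∧ dy.
  ∂Q/∂x = -y
  ∂P/∂y = 2*y
  integrand = ∂Q/∂x - ∂P/∂y = -3*y.
Integrating over R: integral_0^1 integral_0^1 (-3*y) dx dy = -3/2.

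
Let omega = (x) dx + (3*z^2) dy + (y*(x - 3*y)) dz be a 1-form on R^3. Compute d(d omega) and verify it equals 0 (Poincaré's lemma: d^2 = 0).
d(d omega) = 0

Step 1: d omega = sum_{i<j} (∂f_j/∂x_i - ∂f_i/∂x_j) dx_i ∧ dx_j:
  coeff of dx ∧ dy: 0
  coeff of dx ∧ dz: y
  coeff of dy ∧ dz: x - 6*y - 6*z
Step 2: Apply d again to each 2-form coefficient. The only possible 3-form in R^3 is dx ∧ dy ∧ dz, with coefficient
  ∂(coeff of dy∧dz)/∂x - ∂(coeff of dx∧dz)/∂y + ∂(coeff of dx∧dy)/∂z
  = ∂/∂x (x - 6*y - 6*z) - ∂/∂y (y) + ∂/∂z (0).
Each of these terms simplifies to sums of mixed partials that cancel in pairs. The result is 0 (by equality of mixed partials for smooth functions — Schwarz / Clairaut).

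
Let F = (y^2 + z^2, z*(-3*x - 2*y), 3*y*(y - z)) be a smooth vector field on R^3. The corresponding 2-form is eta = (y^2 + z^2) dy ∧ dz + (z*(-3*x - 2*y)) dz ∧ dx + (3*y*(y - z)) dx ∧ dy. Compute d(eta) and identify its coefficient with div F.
d(eta) = (-3*y - 2*z) dx ∧ dy ∧ dz; div F = -3*y - 2*z

For a 2-form in R^3 of the form above, applying d gives a 3-form with coefficient ∂P/∂x + ∂Q/∂y + ∂R/∂z:
  ∂P/∂x = 0
  ∂Q/∂y = -2*z
  ∂R/∂z = -3*y
Sum = -3*y - 2*z, which is exactly div F.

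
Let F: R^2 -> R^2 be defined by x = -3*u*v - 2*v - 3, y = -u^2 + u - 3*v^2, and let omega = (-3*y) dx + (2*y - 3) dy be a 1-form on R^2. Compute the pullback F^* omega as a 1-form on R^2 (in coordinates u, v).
F^* omega = (4*u^3 - 9*u^2*v - 6*u^2 + 12*u*v^2 + 9*u*v + 8*u - 27*v^3 - 6*v^2 - 3) du + (-9*u^3 + 12*u^2*v + 3*u^2 - 27*u*v^2 - 12*u*v + 6*u + 36*v^3 - 18*v^2 + 18*v) dv

Using F^*(f dg) = (f ∘ F) d(g ∘ F), substitute each coordinate x_i by F_i(u, v) in f_i, and replace dx_i by d F_i = (∂F_i/∂u) du + (∂F_i/∂v) dv.
  For the x component: f_1(F) = 3*u^2 - 3*u + 9*v^2; d F_1 = (-3*v) du + (-3*u - 2) dv
  For the y component: f_2(F) = -2*u^2 + 2*u - 6*v^2 - 3; d F_2 = (1 - 2*u) du + (-6*v) dv
Combining and collecting du, dv coefficients:
  coeff of du: 4*u^3 - 9*u^2*v - 6*u^2 + 12*u*v^2 + 9*u*v + 8*u - 27*v^3 - 6*v^2 - 3
  coeff of dv: -9*u^3 + 12*u^2*v + 3*u^2 - 27*u*v^2 - 12*u*v + 6*u + 36*v^3 - 18*v^2 + 18*v
F^* omega = (4*u^3 - 9*u^2*v - 6*u^2 + 12*u*v^2 + 9*u*v + 8*u - 27*v^3 - 6*v^2 - 3) du + (-9*u^3 + 12*u^2*v + 3*u^2 - 27*u*v^2 - 12*u*v + 6*u + 36*v^3 - 18*v^2 + 18*v) dv.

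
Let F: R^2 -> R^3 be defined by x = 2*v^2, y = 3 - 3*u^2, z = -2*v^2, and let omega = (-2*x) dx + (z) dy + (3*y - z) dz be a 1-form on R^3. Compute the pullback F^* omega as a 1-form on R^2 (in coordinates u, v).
F^* omega = (12*u*v^2) du + (12*v*(3*u^2 - 2*v^2 - 3)) dv

Using F^*(f dg) = (f ∘ F) d(g ∘ F), substitute each coordinate x_i by F_i(u, v) in f_i, and replace dx_i by d F_i = (∂F_i/∂u) du + (∂F_i/∂v) dv.
  For the x component: f_1(F) = -4*v^2; d F_1 = (0) du + (4*v) dv
  For the y component: f_2(F) = -2*v^2; d F_2 = (-6*u) du + (0) dv
  For the z component: f_3(F) = -9*u^2 + 2*v^2 + 9; d F_3 = (0) du + (-4*v) dv
Combining and collecting du, dv coefficients:
  coeff of du: 12*u*v^2
  coeff of dv: 12*v*(3*u^2 - 2*v^2 - 3)
F^* omega = (12*u*v^2) du + (12*v*(3*u^2 - 2*v^2 - 3)) dv.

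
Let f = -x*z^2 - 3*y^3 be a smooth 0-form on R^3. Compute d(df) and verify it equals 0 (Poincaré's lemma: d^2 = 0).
d(df) = 0

Step 1: df = sum_i (∂f/∂x_i) dx_i = (-z^2) dx + (-9*y^2) dy + (-2*x*z) dz.
Step 2: Apply d again. Using the 1-form formula, the coefficient of dx ∧ dy in d(df) is ∂^2 f/∂x ∂y - ∂^2 f/∂y ∂x = (0) - (0) = 0 (equality of mixed partials for smooth f).
Similarly for dx ∧ dz and dy ∧ dz — all coefficients vanish. So d(df) = 0.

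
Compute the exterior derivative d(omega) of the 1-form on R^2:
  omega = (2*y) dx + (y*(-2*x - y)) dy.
d(omega) = (-2*y - 2) dx ∧ dy

For a 1-form omega = sum_i f_i dx_i, the exterior derivative is
  d(omega) = sum_{i < j} (∂f_j/∂x_i - ∂f_i/∂x_j) dx_i ∧ dx_j.
  coefficient of dx ∧ dy: ∂f_2/∂x - ∂f_1/∂y = ∂(y*(-2*x - y))/∂x - ∂(2*y)/∂y = -2*y - 2
Assembling: d(omega) = (-2*y - 2) dx ∧ dy.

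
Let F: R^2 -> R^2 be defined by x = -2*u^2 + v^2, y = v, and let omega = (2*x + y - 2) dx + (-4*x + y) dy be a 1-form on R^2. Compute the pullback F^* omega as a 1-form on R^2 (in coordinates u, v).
F^* omega = (4*u*(4*u^2 - 2*v^2 - v + 2)) du + (-8*u^2*v + 8*u^2 + 4*v^3 - 2*v^2 - 3*v) dv

Using F^*(f dg) = (f ∘ F) d(g ∘ F), substitute each coordinate x_i by F_i(u, v) in f_i, and replace dx_i by d F_i = (∂F_i/∂u) du + (∂F_i/∂v) dv.
  For the x component: f_1(F) = -4*u^2 + 2*v^2 + v - 2; d F_1 = (-4*u) du + (2*v) dv
  For the y component: f_2(F) = 8*u^2 - 4*v^2 + v; d F_2 = (0) du + (1) dv
Combining and collecting du, dv coefficients:
  coeff of du: 4*u*(4*u^2 - 2*v^2 - v + 2)
  coeff of dv: -8*u^2*v + 8*u^2 + 4*v^3 - 2*v^2 - 3*v
F^* omega = (4*u*(4*u^2 - 2*v^2 - v + 2)) du + (-8*u^2*v + 8*u^2 + 4*v^3 - 2*v^2 - 3*v) dv.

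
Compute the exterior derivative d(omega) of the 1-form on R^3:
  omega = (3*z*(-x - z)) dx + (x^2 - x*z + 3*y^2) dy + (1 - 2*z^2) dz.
d(omega) = (2*x - z) dx ∧ dy + (3*x + 6*z) dx ∧ dz + (x) dy ∧ dz

For a 1-form omega = sum_i f_i dx_i, the exterior derivative is
  d(omega) = sum_{i < j} (∂f_j/∂x_i - ∂f_i/∂x_j) dx_i ∧ dx_j.
  coefficient of dx ∧ dy: ∂f_2/∂x - ∂f_1/∂y = ∂(x^2 - x*z + 3*y^2)/∂x - ∂(3*z*(-x - z))/∂y = 2*x - z
  coefficient of dx ∧ dz: ∂f_3/∂x - ∂f_1/∂z = ∂(1 - 2*z^2)/∂x - ∂(3*z*(-x - z))/∂z = 3*x + 6*z
  coefficient of dy ∧ dz: ∂f_3/∂y - ∂f_2/∂z = ∂(1 - 2*z^2)/∂y - ∂(x^2 - x*z + 3*y^2)/∂z = x
Assembling: d(omega) = (2*x - z) dx ∧ dy + (3*x + 6*z) dx ∧ dz + (x) dy ∧ dz.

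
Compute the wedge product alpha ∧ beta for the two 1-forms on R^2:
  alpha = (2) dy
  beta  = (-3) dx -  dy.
alpha ∧ beta = (6) dx ∧ dy

Distribute the wedge, using dx_i ∧ dx_j = -dx_j ∧ dx_i and dx_i ∧ dx_i = 0. For each pair (i, j) with i < j, the coefficient of dx_i ∧ dx_j in alpha ∧ beta is (alpha_i * beta_j - alpha_j * beta_i). Collecting: alpha ∧ beta = (6) dx ∧ dy.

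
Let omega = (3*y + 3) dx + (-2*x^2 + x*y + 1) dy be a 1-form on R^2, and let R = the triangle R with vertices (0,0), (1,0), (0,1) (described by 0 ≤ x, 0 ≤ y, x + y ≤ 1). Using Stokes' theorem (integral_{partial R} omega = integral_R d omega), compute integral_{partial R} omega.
integral_(partial R) omega = -2

Stokes: integral_partial_R omega = integral_R d omega with d omega = (∂Q/∂x - ∂P/∂y) dx ∧ dy.
  ∂Q/∂x = -4*x + y
  ∂P/∂y = 3
  integrand = ∂Q/∂x - ∂P/∂y = -4*x + y - 3.
Integrating over R: integral_0^1 integral_0^{1-x} (-4*x + y - 3) dy dx = -2.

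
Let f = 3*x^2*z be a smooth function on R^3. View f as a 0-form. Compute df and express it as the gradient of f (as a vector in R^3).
df = (6*x*z) dx + (0) dy + (3*x^2) dz; grad f = (6*x*z, 0, 3*x^2)

For a 0-form f, d f = (∂f/∂x) dx + (∂f/∂y) dy + (∂f/∂z) dz. The components of the vector representation are exactly the entries of grad f in Cartesian coordinates:
  ∂f/∂x = 6*x*z
  ∂f/∂y = 0
  ∂f/∂z = 3*x^2.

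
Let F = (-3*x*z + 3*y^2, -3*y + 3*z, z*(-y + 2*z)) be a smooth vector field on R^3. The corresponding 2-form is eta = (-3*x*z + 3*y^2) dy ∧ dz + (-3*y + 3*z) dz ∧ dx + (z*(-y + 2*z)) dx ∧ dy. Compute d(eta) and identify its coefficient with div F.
d(eta) = (-y + z - 3) dx ∧ dy ∧ dz; div F = -y + z - 3

For a 2-form in R^3 of the form above, applying d gives a 3-form with coefficient ∂P/∂x + ∂Q/∂y + ∂R/∂z:
  ∂P/∂x = -3*z
  ∂Q/∂y = -3
  ∂R/∂z = -y + 4*z
Sum = -y + z - 3, which is exactly div F.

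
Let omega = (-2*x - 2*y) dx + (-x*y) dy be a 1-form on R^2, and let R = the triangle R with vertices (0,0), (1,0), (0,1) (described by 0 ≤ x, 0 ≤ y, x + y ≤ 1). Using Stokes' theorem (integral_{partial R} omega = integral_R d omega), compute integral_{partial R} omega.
integral_(partial R) omega = 5/6

Stokes: integral_partial_R omega = integral_R d omega with d omega = (∂Q/∂x - ∂P/∂y) dx ∧ dy.
  ∂Q/∂x = -y
  ∂P/∂y = -2
  integrand = ∂Q/∂x - ∂P/∂y = 2 - y.
Integrating over R: integral_0^1 integral_0^{1-x} (2 - y) dy dx = 5/6.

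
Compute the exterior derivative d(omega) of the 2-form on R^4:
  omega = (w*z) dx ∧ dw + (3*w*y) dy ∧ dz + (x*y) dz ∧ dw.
d(omega) = (-w + y) dx ∧ dz ∧ dw + (x + 3*y) dy ∧ dz ∧ dw

For a 2-form omega = sum_{i<j} g_{ij} dx_i ∧ dx_j, the exterior derivative is
  d(omega) = sum_{i<j} d(g_{ij}) ∧ dx_i ∧ dx_j = sum_{i<j, k} (∂g_{ij}/∂x_k) dx_k ∧ dx_i ∧ dx_j.
Expand each term, using dx_k ∧ dx_i ∧ dx_j = sgn(permutation) dx_{(a)} ∧ dx_{(b)} ∧ dx_{(c)} with (a < b < c) sorted:
  d(w*z) includes (∂/∂z)(w*z) dz = (w) dz, which multiplied by dx ∧ dw gives (-w) dx ∧ dz ∧ dw
  d(3*w*y) includes (∂/∂w)(3*w*y) dw = (3*y) dw, which multiplied by dy ∧ dz gives (3*y) dy ∧ dz ∧ dw
  d(x*y) includes (∂/∂x)(x*y) dx = (y) dx, which multiplied by dz ∧ dw gives (y) dx ∧ dz ∧ dw
  d(x*y) includes (∂/∂y)(x*y) dy = (x) dy, which multiplied by dz ∧ dw gives (x) dy ∧ dz ∧ dw
Collecting like 3-forms: d(omega) = (-w + y) dx ∧ dz ∧ dw + (x + 3*y) dy ∧ dz ∧ dw.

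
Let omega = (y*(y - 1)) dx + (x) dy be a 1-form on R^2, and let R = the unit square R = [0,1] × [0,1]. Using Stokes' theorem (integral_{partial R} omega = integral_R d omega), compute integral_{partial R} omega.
integral_(partial R) omega = 1

Stokes: integral_partial_R omega = integral_R d omega with d omega = (∂Q/∂x - ∂P/∂y) dx ∧ dy.
  ∂Q/∂x = 1
  ∂P/∂y = 2*y - 1
  integrand = ∂Q/∂x - ∂P/∂y = 2 - 2*y.
Integrating over R: integral_0^1 integral_0^1 (2 - 2*y) dx dy = 1.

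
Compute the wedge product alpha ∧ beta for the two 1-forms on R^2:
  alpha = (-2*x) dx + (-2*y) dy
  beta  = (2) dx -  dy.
alpha ∧ beta = (2*x + 4*y) dx ∧ dy

Distribute the wedge, using dx_i ∧ dx_j = -dx_j ∧ dx_i and dx_i ∧ dx_i = 0. For each pair (i, j) with i < j, the coefficient of dx_i ∧ dx_j in alpha ∧ beta is (alpha_i * beta_j - alpha_j * beta_i). Collecting: alpha ∧ beta = (2*x + 4*y) dx ∧ dy.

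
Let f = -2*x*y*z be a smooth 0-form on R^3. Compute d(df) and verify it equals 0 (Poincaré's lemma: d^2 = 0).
d(df) = 0

Step 1: df = sum_i (∂f/∂x_i) dx_i = (-2*y*z) dx + (-2*x*z) dy + (-2*x*y) dz.
Step 2: Apply d again. Using the 1-form formula, the coefficient of dx ∧ dy in d(df) is ∂^2 f/∂x ∂y - ∂^2 f/∂y ∂x = (-2*z) - (-2*z) = 0 (equality of mixed partials for smooth f).
Similarly for dx ∧ dz and dy ∧ dz — all coefficients vanish. So d(df) = 0.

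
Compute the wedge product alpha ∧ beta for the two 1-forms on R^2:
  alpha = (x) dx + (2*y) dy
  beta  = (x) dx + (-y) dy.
alpha ∧ beta = (-3*x*y) dx ∧ dy

Distribute the wedge, using dx_i ∧ dx_j = -dx_j ∧ dx_i and dx_i ∧ dx_i = 0. For each pair (i, j) with i < j, the coefficient of dx_i ∧ dx_j in alpha ∧ beta is (alpha_i * beta_j - alpha_j * beta_i). Collecting: alpha ∧ beta = (-3*x*y) dx ∧ dy.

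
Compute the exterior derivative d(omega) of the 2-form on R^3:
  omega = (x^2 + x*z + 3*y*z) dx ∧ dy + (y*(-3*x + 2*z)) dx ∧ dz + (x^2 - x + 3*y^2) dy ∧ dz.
d(omega) = (6*x + 3*y - 2*z - 1) dx ∧ dy ∧ dz

For a 2-form omega = sum_{i<j} g_{ij} dx_i ∧ dx_j, the exterior derivative is
  d(omega) = sum_{i<j} d(g_{ij}) ∧ dx_i ∧ dx_j = sum_{i<j, k} (∂g_{ij}/∂x_k) dx_k ∧ dx_i ∧ dx_j.
Expand each term, using dx_k ∧ dx_i ∧ dx_j = sgn(permutation) dx_{(a)} ∧ dx_{(b)} ∧ dx_{(c)} with (a < b < c) sorted:
  d(x^2 + x*z + 3*y*z) includes (∂/∂z)(x^2 + x*z + 3*y*z) dz = (x + 3*y) dz, which multiplied by dx ∧ dy gives (x + 3*y) dx ∧ dy ∧ dz
  d(y*(-3*x + 2*z)) includes (∂/∂y)(y*(-3*x + 2*z)) dy = (-3*x + 2*z) dy, which multiplied by dx ∧ dz gives (3*x - 2*z) dx ∧ dy ∧ dz
  d(x^2 - x + 3*y^2) includes (∂/∂x)(x^2 - x + 3*y^2) dx = (2*x - 1) dx, which multiplied by dy ∧ dz gives (2*x - 1) dx ∧ dy ∧ dz
Collecting like 3-forms: d(omega) = (6*x + 3*y - 2*z - 1) dx ∧ dy ∧ dz.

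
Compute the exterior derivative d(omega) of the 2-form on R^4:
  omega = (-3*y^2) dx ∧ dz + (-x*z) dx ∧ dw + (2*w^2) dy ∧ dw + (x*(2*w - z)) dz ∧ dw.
d(omega) = (6*y) dx ∧ dy ∧ dz + (2*w + x - z) dx ∧ dz ∧ dw

For a 2-form omega = sum_{i<j} g_{ij} dx_i ∧ dx_j, the exterior derivative is
  d(omega) = sum_{i<j} d(g_{ij}) ∧ dx_i ∧ dx_j = sum_{i<j, k} (∂g_{ij}/∂x_k) dx_k ∧ dx_i ∧ dx_j.
Expand each term, using dx_k ∧ dx_i ∧ dx_j = sgn(permutation) dx_{(a)} ∧ dx_{(b)} ∧ dx_{(c)} with (a < b < c) sorted:
  d(-3*y^2) includes (∂/∂y)(-3*y^2) dy = (-6*y) dy, which multiplied by dx ∧ dz gives (6*y) dx ∧ dy ∧ dz
  d(-x*z) includes (∂/∂z)(-x*z) dz = (-x) dz, which multiplied by dx ∧ dw gives (x) dx ∧ dz ∧ dw
  d(x*(2*w - z)) includes (∂/∂x)(x*(2*w - z)) dx = (2*w - z) dx, which multiplied by dz ∧ dw gives (2*w - z) dx ∧ dz ∧ dw
Collecting like 3-forms: d(omega) = (6*y) dx ∧ dy ∧ dz + (2*w + x - z) dx ∧ dz ∧ dw.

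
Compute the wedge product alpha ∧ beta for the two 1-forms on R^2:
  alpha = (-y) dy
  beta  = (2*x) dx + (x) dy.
alpha ∧ beta = (2*x*y) dx ∧ dy

Distribute the wedge, using dx_i ∧ dx_j = -dx_j ∧ dx_i and dx_i ∧ dx_i = 0. For each pair (i, j) with i < j, the coefficient of dx_i ∧ dx_j in alpha ∧ beta is (alpha_i * beta_j - alpha_j * beta_i). Collecting: alpha ∧ beta = (2*x*y) dx ∧ dy.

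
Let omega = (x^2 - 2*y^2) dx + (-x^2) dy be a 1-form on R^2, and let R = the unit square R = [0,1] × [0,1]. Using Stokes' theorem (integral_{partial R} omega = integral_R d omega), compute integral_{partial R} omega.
integral_(partial R) omega = 1

Stokes: integral_partial_R omega = integral_R d omega with d omega = (∂Q/∂x - ∂P/∂y) dx ∧ dy.
  ∂Q/∂x = -2*x
  ∂P/∂y = -4*y
  integrand = ∂Q/∂x - ∂P/∂y = -2*x + 4*y.
Integrating over R: integral_0^1 integral_0^1 (-2*x + 4*y) dx dy = 1.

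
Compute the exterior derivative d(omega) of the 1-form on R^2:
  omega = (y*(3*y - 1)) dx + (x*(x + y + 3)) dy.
d(omega) = (2*x - 5*y + 4) dx ∧ dy

For a 1-form omega = sum_i f_i dx_i, the exterior derivative is
  d(omega) = sum_{i < j} (∂f_j/∂x_i - ∂f_i/∂x_j) dx_i ∧ dx_j.
  coefficient of dx ∧ dy: ∂f_2/∂x - ∂f_1/∂y = ∂(x*(x + y + 3))/∂x - ∂(y*(3*y - 1))/∂y = 2*x - 5*y + 4
Assembling: d(omega) = (2*x - 5*y + 4) dx ∧ dy.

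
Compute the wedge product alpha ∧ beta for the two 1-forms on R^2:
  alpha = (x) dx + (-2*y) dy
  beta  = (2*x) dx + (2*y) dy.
alpha ∧ beta = (6*x*y) dx ∧ dy

Distribute the wedge, using dx_i ∧ dx_j = -dx_j ∧ dx_i and dx_i ∧ dx_i = 0. For each pair (i, j) with i < j, the coefficient of dx_i ∧ dx_j in alpha ∧ beta is (alpha_i * beta_j - alpha_j * beta_i). Collecting: alpha ∧ beta = (6*x*y) dx ∧ dy.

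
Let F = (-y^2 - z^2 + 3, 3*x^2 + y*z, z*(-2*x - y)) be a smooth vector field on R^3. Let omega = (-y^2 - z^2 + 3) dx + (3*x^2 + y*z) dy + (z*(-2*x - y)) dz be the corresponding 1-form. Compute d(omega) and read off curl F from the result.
d(omega) = (-y - z) dy ∧ dz + (0) dz ∧ dx + (6*x + 2*y) dx ∧ dy; curl F = (-y - z, 0, 6*x + 2*y)

d omega = sum_{i<j} (∂f_j/∂x_i - ∂f_i/∂x_j) dx_i ∧ dx_j. Under the identification (dy ∧ dz, dz ∧ dx, dx ∧ dy) ↔ (e_x, e_y, e_z), the coefficients are exactly the components of curl F. Compute:
  ∂R/∂y - ∂Q/∂z = (-z) - (y) = -y - z
  ∂P/∂z - ∂R/∂x = (-2*z) - (-2*z) = 0
  ∂Q/∂x - ∂P/∂y = (6*x) - (-2*y) = 6*x + 2*y.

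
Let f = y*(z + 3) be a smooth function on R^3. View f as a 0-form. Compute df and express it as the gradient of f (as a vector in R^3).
df = (0) dx + (z + 3) dy + (y) dz; grad f = (0, z + 3, y)

For a 0-form f, d f = (∂f/∂x) dx + (∂f/∂y) dy + (∂f/∂z) dz. The components of the vector representation are exactly the entries of grad f in Cartesian coordinates:
  ∂f/∂x = 0
  ∂f/∂y = z + 3
  ∂f/∂z = y.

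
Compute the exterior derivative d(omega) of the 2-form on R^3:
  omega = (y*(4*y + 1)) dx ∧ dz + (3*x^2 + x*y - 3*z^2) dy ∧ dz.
d(omega) = (6*x - 7*y - 1) dx ∧ dy ∧ dz

For a 2-form omega = sum_{i<j} g_{ij} dx_i ∧ dx_j, the exterior derivative is
  d(omega) = sum_{i<j} d(g_{ij}) ∧ dx_i ∧ dx_j = sum_{i<j, k} (∂g_{ij}/∂x_k) dx_k ∧ dx_i ∧ dx_j.
Expand each term, using dx_k ∧ dx_i ∧ dx_j = sgn(permutation) dx_{(a)} ∧ dx_{(b)} ∧ dx_{(c)} with (a < b < c) sorted:
  d(y*(4*y + 1)) includes (∂/∂y)(y*(4*y + 1)) dy = (8*y + 1) dy, which multiplied by dx ∧ dz gives (-8*y - 1) dx ∧ dy ∧ dz
  d(3*x^2 + x*y - 3*z^2) includes (∂/∂x)(3*x^2 + x*y - 3*z^2) dx = (6*x + y) dx, which multiplied by dy ∧ dz gives (6*x + y) dx ∧ dy ∧ dz
Collecting like 3-forms: d(omega) = (6*x - 7*y - 1) dx ∧ dy ∧ dz.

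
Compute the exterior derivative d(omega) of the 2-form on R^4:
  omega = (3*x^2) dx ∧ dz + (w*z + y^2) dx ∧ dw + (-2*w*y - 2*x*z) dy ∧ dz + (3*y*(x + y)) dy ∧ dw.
d(omega) = (y) dx ∧ dy ∧ dw + (-w) dx ∧ dz ∧ dw + (-2*z) dx ∧ dy ∧ dz + (-2*y) dy ∧ dz ∧ dw

For a 2-form omega = sum_{i<j} g_{ij} dx_i ∧ dx_j, the exterior derivative is
  d(omega) = sum_{i<j} d(g_{ij}) ∧ dx_i ∧ dx_j = sum_{i<j, k} (∂g_{ij}/∂x_k) dx_k ∧ dx_i ∧ dx_j.
Expand each term, using dx_k ∧ dx_i ∧ dx_j = sgn(permutation) dx_{(a)} ∧ dx_{(b)} ∧ dx_{(c)} with (a < b < c) sorted:
  d(w*z + y^2) includes (∂/∂y)(w*z + y^2) dy = (2*y) dy, which multiplied by dx ∧ dw gives (-2*y) dx ∧ dy ∧ dw
  d(w*z + y^2) includes (∂/∂z)(w*z + y^2) dz = (w) dz, which multiplied by dx ∧ dw gives (-w) dx ∧ dz ∧ dw
  d(-2*w*y - 2*x*z) includes (∂/∂x)(-2*w*y - 2*x*z) dx = (-2*z) dx, which multiplied by dy ∧ dz gives (-2*z) dx ∧ dy ∧ dz
  d(-2*w*y - 2*x*z) includes (∂/∂w)(-2*w*y - 2*x*z) dw = (-2*y) dw, which multiplied by dy ∧ dz gives (-2*y) dy ∧ dz ∧ dw
  d(3*y*(x + y)) includes (∂/∂x)(3*y*(x + y)) dx = (3*y) dx, which multiplied by dy ∧ dw gives (3*y) dx ∧ dy ∧ dw
Collecting like 3-forms: d(omega) = (y) dx ∧ dy ∧ dw + (-w) dx ∧ dz ∧ dw + (-2*z) dx ∧ dy ∧ dz + (-2*y) dy ∧ dz ∧ dw.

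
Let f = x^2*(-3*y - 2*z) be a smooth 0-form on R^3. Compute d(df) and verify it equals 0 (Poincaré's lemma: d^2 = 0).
d(df) = 0

Step 1: df = sum_i (∂f/∂x_i) dx_i = (2*x*(-3*y - 2*z)) dx + (-3*x^2) dy + (-2*x^2) dz.
Step 2: Apply d again. Using the 1-form formula, the coefficient of dx ∧ dy in d(df) is ∂^2 f/∂x ∂y - ∂^2 f/∂y ∂x = (-6*x) - (-6*x) = 0 (equality of mixed partials for smooth f).
Similarly for dx ∧ dz and dy ∧ dz — all coefficients vanish. So d(df) = 0.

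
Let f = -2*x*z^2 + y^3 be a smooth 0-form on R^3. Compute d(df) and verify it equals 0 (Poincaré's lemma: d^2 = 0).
d(df) = 0

Step 1: df = sum_i (∂f/∂x_i) dx_i = (-2*z^2) dx + (3*y^2) dy + (-4*x*z) dz.
Step 2: Apply d again. Using the 1-form formula, the coefficient of dx ∧ dy in d(df) is ∂^2 f/∂x ∂y - ∂^2 f/∂y ∂x = (0) - (0) = 0 (equality of mixed partials for smooth f).
Similarly for dx ∧ dz and dy ∧ dz — all coefficients vanish. So d(df) = 0.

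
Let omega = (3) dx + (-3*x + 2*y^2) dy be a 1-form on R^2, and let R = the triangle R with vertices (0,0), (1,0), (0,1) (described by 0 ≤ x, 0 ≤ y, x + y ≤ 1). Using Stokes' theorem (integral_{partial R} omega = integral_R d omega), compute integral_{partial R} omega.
integral_(partial R) omega = -3/2

Stokes: integral_partial_R omega = integral_R d omega with d omega = (∂Q/∂x - ∂P/∂y) dx ∧ dy.
  ∂Q/∂x = -3
  ∂P/∂y = 0
  integrand = ∂Q/∂x - ∂P/∂y = -3.
Integrating over R: integral_0^1 integral_0^{1-x} (-3) dy dx = -3/2.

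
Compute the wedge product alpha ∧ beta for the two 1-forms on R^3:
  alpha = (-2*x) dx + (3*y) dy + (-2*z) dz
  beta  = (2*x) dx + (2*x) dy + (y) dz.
alpha ∧ beta = (-2*x*(2*x + 3*y)) dx ∧ dy + (2*x*(-y + 2*z)) dx ∧ dz + (4*x*z + 3*y^2) dy ∧ dz

Distribute the wedge, using dx_i ∧ dx_j = -dx_j ∧ dx_i and dx_i ∧ dx_i = 0. For each pair (i, j) with i < j, the coefficient of dx_i ∧ dx_j in alpha ∧ beta is (alpha_i * beta_j - alpha_j * beta_i). Collecting: alpha ∧ beta = (-2*x*(2*x + 3*y)) dx ∧ dy + (2*x*(-y + 2*z)) dx ∧ dz + (4*x*z + 3*y^2) dy ∧ dz.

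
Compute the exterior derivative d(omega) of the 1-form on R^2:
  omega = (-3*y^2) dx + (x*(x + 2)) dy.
d(omega) = (2*x + 6*y + 2) dx ∧ dy

For a 1-form omega = sum_i f_i dx_i, the exterior derivative is
  d(omega) = sum_{i < j} (∂f_j/∂x_i - ∂f_i/∂x_j) dx_i ∧ dx_j.
  coefficient of dx ∧ dy: ∂f_2/∂x - ∂f_1/∂y = ∂(x*(x + 2))/∂x - ∂(-3*y^2)/∂y = 2*x + 6*y + 2
Assembling: d(omega) = (2*x + 6*y + 2) dx ∧ dy.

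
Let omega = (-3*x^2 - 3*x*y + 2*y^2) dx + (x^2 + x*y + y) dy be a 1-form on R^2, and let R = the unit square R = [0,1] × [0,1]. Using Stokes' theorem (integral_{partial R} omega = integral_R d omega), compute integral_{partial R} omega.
integral_(partial R) omega = 1

Stokes: integral_partial_R omega = integral_R d omega with d omega = (∂Q/∂x - ∂P/∂y) dx ∧ dy.
  ∂Q/∂x = 2*x + y
  ∂P/∂y = -3*x + 4*y
  integrand = ∂Q/∂x - ∂P/∂y = 5*x - 3*y.
Integrating over R: integral_0^1 integral_0^1 (5*x - 3*y) dx dy = 1.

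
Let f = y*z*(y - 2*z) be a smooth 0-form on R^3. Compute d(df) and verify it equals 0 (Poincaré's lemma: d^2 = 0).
d(df) = 0

Step 1: df = sum_i (∂f/∂x_i) dx_i = (0) dx + (2*z*(y - z)) dy + (y*(y - 4*z)) dz.
Step 2: Apply d again. Using the 1-form formula, the coefficient of dx ∧ dy in d(df) is ∂^2 f/∂x ∂y - ∂^2 f/∂y ∂x = (0) - (0) = 0 (equality of mixed partials for smooth f).
Similarly for dx ∧ dz and dy ∧ dz — all coefficients vanish. So d(df) = 0.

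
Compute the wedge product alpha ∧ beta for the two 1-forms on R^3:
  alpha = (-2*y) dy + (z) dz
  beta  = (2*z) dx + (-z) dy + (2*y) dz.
alpha ∧ beta = (4*y*z) dx ∧ dy + (-4*y^2 + z^2) dy ∧ dz + (-2*z^2) dx ∧ dz

Distribute the wedge, using dx_i ∧ dx_j = -dx_j ∧ dx_i and dx_i ∧ dx_i = 0. For each pair (i, j) with i < j, the coefficient of dx_i ∧ dx_j in alpha ∧ beta is (alpha_i * beta_j - alpha_j * beta_i). Collecting: alpha ∧ beta = (4*y*z) dx ∧ dy + (-4*y^2 + z^2) dy ∧ dz + (-2*z^2) dx ∧ dz.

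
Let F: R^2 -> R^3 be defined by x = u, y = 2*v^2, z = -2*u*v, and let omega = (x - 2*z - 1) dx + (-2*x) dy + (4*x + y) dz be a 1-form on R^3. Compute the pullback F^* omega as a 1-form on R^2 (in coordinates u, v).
F^* omega = (-4*u*v + u - 4*v^3 - 1) du + (4*u*(-2*u - v^2 - 2*v)) dv

Using F^*(f dg) = (f ∘ F) d(g ∘ F), substitute each coordinate x_i by F_i(u, v) in f_i, and replace dx_i by d F_i = (∂F_i/∂u) du + (∂F_i/∂v) dv.
  For the x component: f_1(F) = 4*u*v + u - 1; d F_1 = (1) du + (0) dv
  For the y component: f_2(F) = -2*u; d F_2 = (0) du + (4*v) dv
  For the z component: f_3(F) = 4*u + 2*v^2; d F_3 = (-2*v) du + (-2*u) dv
Combining and collecting du, dv coefficients:
  coeff of du: -4*u*v + u - 4*v^3 - 1
  coeff of dv: 4*u*(-2*u - v^2 - 2*v)
F^* omega = (-4*u*v + u - 4*v^3 - 1) du + (4*u*(-2*u - v^2 - 2*v)) dv.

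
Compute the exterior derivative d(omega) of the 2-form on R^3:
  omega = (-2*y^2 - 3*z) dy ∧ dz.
d(omega) = 0

For a 2-form omega = sum_{i<j} g_{ij} dx_i ∧ dx_j, the exterior derivative is
  d(omega) = sum_{i<j} d(g_{ij}) ∧ dx_i ∧ dx_j = sum_{i<j, k} (∂g_{ij}/∂x_k) dx_k ∧ dx_i ∧ dx_j.
Expand each term, using dx_k ∧ dx_i ∧ dx_j = sgn(permutation) dx_{(a)} ∧ dx_{(b)} ∧ dx_{(c)} with (a < b < c) sorted:

Collecting like 3-forms: d(omega) = 0.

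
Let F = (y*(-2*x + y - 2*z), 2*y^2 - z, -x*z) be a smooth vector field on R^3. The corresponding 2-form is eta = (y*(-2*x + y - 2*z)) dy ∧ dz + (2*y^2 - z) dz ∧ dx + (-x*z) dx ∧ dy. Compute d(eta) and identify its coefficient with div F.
d(eta) = (-x + 2*y) dx ∧ dy ∧ dz; div F = -x + 2*y

For a 2-form in R^3 of the form above, applying d gives a 3-form with coefficient ∂P/∂x + ∂Q/∂y + ∂R/∂z:
  ∂P/∂x = -2*y
  ∂Q/∂y = 4*y
  ∂R/∂z = -x
Sum = -x + 2*y, which is exactly div F.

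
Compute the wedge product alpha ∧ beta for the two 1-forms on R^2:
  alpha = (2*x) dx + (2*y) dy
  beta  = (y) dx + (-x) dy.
alpha ∧ beta = (-2*x^2 - 2*y^2) dx ∧ dy

Distribute the wedge, using dx_i ∧ dx_j = -dx_j ∧ dx_i and dx_i ∧ dx_i = 0. For each pair (i, j) with i < j, the coefficient of dx_i ∧ dx_j in alpha ∧ beta is (alpha_i * beta_j - alpha_j * beta_i). Collecting: alpha ∧ beta = (-2*x^2 - 2*y^2) dx ∧ dy.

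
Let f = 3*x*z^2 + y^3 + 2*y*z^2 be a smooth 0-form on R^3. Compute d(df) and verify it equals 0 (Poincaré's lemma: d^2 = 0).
d(df) = 0

Step 1: df = sum_i (∂f/∂x_i) dx_i = (3*z^2) dx + (3*y^2 + 2*z^2) dy + (2*z*(3*x + 2*y)) dz.
Step 2: Apply d again. Using the 1-form formula, the coefficient of dx ∧ dy in d(df) is ∂^2 f/∂x ∂y - ∂^2 f/∂y ∂x = (0) - (0) = 0 (equality of mixed partials for smooth f).
Similarly for dx ∧ dz and dy ∧ dz — all coefficients vanish. So d(df) = 0.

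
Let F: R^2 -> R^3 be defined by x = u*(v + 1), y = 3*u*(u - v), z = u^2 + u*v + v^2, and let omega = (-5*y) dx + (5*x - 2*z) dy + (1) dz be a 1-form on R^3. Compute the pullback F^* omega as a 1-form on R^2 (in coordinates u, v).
F^* omega = (-12*u^3 + 9*u^2*v + 15*u^2 - 6*u*v^2 + 2*u + 6*v^3 + v) du + (-9*u^3 + 6*u^2*v - 15*u^2 + 6*u*v^2 + u + 2*v) dv

Using F^*(f dg) = (f ∘ F) d(g ∘ F), substitute each coordinate x_i by F_i(u, v) in f_i, and replace dx_i by d F_i = (∂F_i/∂u) du + (∂F_i/∂v) dv.
  For the x component: f_1(F) = 15*u*(-u + v); d F_1 = (v + 1) du + (u) dv
  For the y component: f_2(F) = -2*u^2 + 3*u*v + 5*u - 2*v^2; d F_2 = (6*u - 3*v) du + (-3*u) dv
  For the z component: f_3(F) = 1; d F_3 = (2*u + v) du + (u + 2*v) dv
Combining and collecting du, dv coefficients:
  coeff of du: -12*u^3 + 9*u^2*v + 15*u^2 - 6*u*v^2 + 2*u + 6*v^3 + v
  coeff of dv: -9*u^3 + 6*u^2*v - 15*u^2 + 6*u*v^2 + u + 2*v
F^* omega = (-12*u^3 + 9*u^2*v + 15*u^2 - 6*u*v^2 + 2*u + 6*v^3 + v) du + (-9*u^3 + 6*u^2*v - 15*u^2 + 6*u*v^2 + u + 2*v) dv.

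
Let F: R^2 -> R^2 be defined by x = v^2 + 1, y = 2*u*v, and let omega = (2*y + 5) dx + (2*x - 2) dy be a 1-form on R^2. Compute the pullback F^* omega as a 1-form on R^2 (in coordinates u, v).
F^* omega = (4*v^3) du + (2*v*(6*u*v + 5)) dv

Using F^*(f dg) = (f ∘ F) d(g ∘ F), substitute each coordinate x_i by F_i(u, v) in f_i, and replace dx_i by d F_i = (∂F_i/∂u) du + (∂F_i/∂v) dv.
  For the x component: f_1(F) = 4*u*v + 5; d F_1 = (0) du + (2*v) dv
  For the y component: f_2(F) = 2*v^2; d F_2 = (2*v) du + (2*u) dv
Combining and collecting du, dv coefficients:
  coeff of du: 4*v^3
  coeff of dv: 2*v*(6*u*v + 5)
F^* omega = (4*v^3) du + (2*v*(6*u*v + 5)) dv.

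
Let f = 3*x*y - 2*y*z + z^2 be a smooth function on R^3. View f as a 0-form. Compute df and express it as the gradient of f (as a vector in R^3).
df = (3*y) dx + (3*x - 2*z) dy + (-2*y + 2*z) dz; grad f = (3*y, 3*x - 2*z, -2*y + 2*z)

For a 0-form f, d f = (∂f/∂x) dx + (∂f/∂y) dy + (∂f/∂z) dz. The components of the vector representation are exactly the entries of grad f in Cartesian coordinates:
  ∂f/∂x = 3*y
  ∂f/∂y = 3*x - 2*z
  ∂f/∂z = -2*y + 2*z.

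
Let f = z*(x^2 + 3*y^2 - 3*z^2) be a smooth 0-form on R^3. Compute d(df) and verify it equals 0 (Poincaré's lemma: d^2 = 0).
d(df) = 0

Step 1: df = sum_i (∂f/∂x_i) dx_i = (2*x*z) dx + (6*y*z) dy + (x^2 + 3*y^2 - 9*z^2) dz.
Step 2: Apply d again. Using the 1-form formula, the coefficient of dx ∧ dy in d(df) is ∂^2 f/∂x ∂y - ∂^2 f/∂y ∂x = (0) - (0) = 0 (equality of mixed partials for smooth f).
Similarly for dx ∧ dz and dy ∧ dz — all coefficients vanish. So d(df) = 0.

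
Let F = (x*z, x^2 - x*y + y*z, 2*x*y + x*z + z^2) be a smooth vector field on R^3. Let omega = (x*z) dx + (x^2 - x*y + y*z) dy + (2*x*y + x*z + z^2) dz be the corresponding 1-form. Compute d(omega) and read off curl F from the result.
d(omega) = (2*x - y) dy ∧ dz + (x - 2*y - z) dz ∧ dx + (2*x - y) dx ∧ dy; curl F = (2*x - y, x - 2*y - z, 2*x - y)

d omega = sum_{i<j} (∂f_j/∂x_i - ∂f_i/∂x_j) dx_i ∧ dx_j. Under the identification (dy ∧ dz, dz ∧ dx, dx ∧ dy) ↔ (e_x, e_y, e_z), the coefficients are exactly the components of curl F. Compute:
  ∂R/∂y - ∂Q/∂z = (2*x) - (y) = 2*x - y
  ∂P/∂z - ∂R/∂x = (x) - (2*y + z) = x - 2*y - z
  ∂Q/∂x - ∂P/∂y = (2*x - y) - (0) = 2*x - y.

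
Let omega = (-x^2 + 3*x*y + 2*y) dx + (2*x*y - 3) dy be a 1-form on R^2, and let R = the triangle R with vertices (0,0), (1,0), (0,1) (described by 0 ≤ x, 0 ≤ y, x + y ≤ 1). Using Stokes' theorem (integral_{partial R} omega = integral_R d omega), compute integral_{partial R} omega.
integral_(partial R) omega = -7/6

Stokes: integral_partial_R omega = integral_R d omega with d omega = (∂Q/∂x - ∂P/∂y) dx ∧ dy.
  ∂Q/∂x = 2*y
  ∂P/∂y = 3*x + 2
  integrand = ∂Q/∂x - ∂P/∂y = -3*x + 2*y - 2.
Integrating over R: integral_0^1 integral_0^{1-x} (-3*x + 2*y - 2) dy dx = -7/6.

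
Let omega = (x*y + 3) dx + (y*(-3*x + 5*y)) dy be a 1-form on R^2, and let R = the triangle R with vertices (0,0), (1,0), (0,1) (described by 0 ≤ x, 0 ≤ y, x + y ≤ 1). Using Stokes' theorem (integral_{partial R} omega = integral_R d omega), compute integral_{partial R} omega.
integral_(partial R) omega = -2/3

Stokes: integral_partial_R omega = integral_R d omega with d omega = (∂Q/∂x - ∂P/∂y) dx ∧ dy.
  ∂Q/∂x = -3*y
  ∂P/∂y = x
  integrand = ∂Q/∂x - ∂P/∂y = -x - 3*y.
Integrating over R: integral_0^1 integral_0^{1-x} (-x - 3*y) dy dx = -2/3.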